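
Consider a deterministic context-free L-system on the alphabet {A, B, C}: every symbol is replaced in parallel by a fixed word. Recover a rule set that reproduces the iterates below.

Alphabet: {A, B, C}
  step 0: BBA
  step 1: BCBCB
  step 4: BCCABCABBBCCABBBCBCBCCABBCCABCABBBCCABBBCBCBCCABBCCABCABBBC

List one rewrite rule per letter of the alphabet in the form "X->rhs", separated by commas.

  step 0 ⇒ step 1: BBA ⇒ BC·BC·B
    A ↦ B
    B ↦ BC
    C ↦ CAB  (constrained at step 1)

A->B, B->BC, C->CAB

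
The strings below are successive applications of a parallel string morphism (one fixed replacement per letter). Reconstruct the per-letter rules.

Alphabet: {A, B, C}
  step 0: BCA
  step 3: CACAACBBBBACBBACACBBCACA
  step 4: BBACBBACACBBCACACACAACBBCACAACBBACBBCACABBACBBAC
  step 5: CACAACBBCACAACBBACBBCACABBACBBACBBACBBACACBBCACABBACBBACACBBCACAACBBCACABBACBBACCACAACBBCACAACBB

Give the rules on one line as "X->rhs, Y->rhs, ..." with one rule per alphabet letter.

A->AC, B->CA, C->BB

  step 4 ⇒ step 5: BBACBBACACBBCACACACAACBBCACAACBBACBBCACABBACBBAC ⇒ CA·CA·AC·BB·CA·CA·AC·BB·AC·BB·CA·CA·BB·AC·BB·AC·BB·AC·BB·AC·AC·BB·CA·CA·BB·AC·BB·AC·AC·BB·CA·CA·AC·BB·CA·CA·BB·AC·BB·AC·CA·CA·AC·BB·CA·CA·AC·BB
    A ↦ AC
    B ↦ CA
    C ↦ BB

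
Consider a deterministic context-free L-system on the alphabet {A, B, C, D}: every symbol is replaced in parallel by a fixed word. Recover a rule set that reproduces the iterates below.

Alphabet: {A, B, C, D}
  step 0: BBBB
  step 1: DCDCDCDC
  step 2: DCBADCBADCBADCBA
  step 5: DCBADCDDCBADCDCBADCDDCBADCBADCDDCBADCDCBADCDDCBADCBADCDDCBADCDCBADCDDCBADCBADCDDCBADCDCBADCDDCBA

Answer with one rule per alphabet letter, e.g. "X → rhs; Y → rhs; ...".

A->D, B->DC, C->BA, D->DC

  step 1 ⇒ step 2: DCDCDCDC ⇒ DC·BA·DC·BA·DC·BA·DC·BA
    C ↦ BA
    D ↦ DC
    A ↦ D  (constrained at step 2)
  step 0 ⇒ step 1: BBBB ⇒ DC·DC·DC·DC
    B ↦ DC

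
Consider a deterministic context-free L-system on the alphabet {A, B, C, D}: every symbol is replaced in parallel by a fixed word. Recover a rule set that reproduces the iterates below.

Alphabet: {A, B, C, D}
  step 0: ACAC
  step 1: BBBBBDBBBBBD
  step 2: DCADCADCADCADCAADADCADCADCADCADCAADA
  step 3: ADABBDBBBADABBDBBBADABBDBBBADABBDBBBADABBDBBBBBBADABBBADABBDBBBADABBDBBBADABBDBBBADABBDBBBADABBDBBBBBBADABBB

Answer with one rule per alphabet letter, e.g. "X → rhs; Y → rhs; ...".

  step 2 ⇒ step 3: DCADCADCADCADCAADADCADCADCADCADCAADA ⇒ ADA·BBD·BBB·ADA·BBD·BBB·ADA·BBD·BBB·ADA·BBD·BBB·ADA·BBD·BBB·BBB·ADA·BBB·ADA·BBD·BBB·ADA·BBD·BBB·ADA·BBD·BBB·ADA·BBD·BBB·ADA·BBD·BBB·BBB·ADA·BBB
    A ↦ BBB
    C ↦ BBD
    D ↦ ADA
  step 1 ⇒ step 2: BBBBBDBBBBBD ⇒ DCA·DCA·DCA·DCA·DCA·ADA·DCA·DCA·DCA·DCA·DCA·ADA
    B ↦ DCA

A->BBB, B->DCA, C->BBD, D->ADA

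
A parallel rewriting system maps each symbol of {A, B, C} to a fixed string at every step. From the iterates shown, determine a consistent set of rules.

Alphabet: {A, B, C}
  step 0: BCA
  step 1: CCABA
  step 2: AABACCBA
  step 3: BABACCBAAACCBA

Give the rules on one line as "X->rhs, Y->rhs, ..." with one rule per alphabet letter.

A->BA, B->CC, C->A

  step 2 ⇒ step 3: AABACCBA ⇒ BA·BA·CC·BA·A·A·CC·BA
    A ↦ BA
    B ↦ CC
    C ↦ A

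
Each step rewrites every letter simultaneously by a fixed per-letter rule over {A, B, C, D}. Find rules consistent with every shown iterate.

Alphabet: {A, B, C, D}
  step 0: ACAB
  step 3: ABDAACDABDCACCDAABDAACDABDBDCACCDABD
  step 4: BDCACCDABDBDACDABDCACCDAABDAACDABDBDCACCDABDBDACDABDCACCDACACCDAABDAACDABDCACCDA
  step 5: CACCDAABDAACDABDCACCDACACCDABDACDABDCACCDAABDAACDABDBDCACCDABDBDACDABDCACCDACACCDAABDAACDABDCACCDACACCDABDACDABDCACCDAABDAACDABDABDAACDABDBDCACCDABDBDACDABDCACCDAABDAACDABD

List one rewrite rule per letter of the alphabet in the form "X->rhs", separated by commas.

  step 4 ⇒ step 5: BDCACCDABDBDACDABDCACCDAABDAACDABDBDCACCDABDBDACDABDCACCDACACCDAABDAACDABDCACCDA ⇒ CAC·CDA·A·BD·A·A·CDA·BD·CAC·CDA·CAC·CDA·BD·A·CDA·BD·CAC·CDA·A·BD·A·A·CDA·BD·BD·CAC·CDA·BD·BD·A·CDA·BD·CAC·CDA·CAC·CDA·A·BD·A·A·CDA·BD·CAC·CDA·CAC·CDA·BD·A·CDA·BD·CAC·CDA·A·BD·A·A·CDA·BD·A·BD·A·A·CDA·BD·BD·CAC·CDA·BD·BD·A·CDA·BD·CAC·CDA·A·BD·A·A·CDA·BD
    A ↦ BD
    B ↦ CAC
    C ↦ A
    D ↦ CDA

A->BD, B->CAC, C->A, D->CDA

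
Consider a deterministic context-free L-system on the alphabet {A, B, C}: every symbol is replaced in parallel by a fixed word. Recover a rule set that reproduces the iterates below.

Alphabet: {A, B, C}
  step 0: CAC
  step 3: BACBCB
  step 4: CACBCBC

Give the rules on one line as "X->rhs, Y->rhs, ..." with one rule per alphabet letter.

  step 3 ⇒ step 4: BACBCB ⇒ C·AC·B·C·B·C
    A ↦ AC
    B ↦ C
    C ↦ B

A->AC, B->C, C->B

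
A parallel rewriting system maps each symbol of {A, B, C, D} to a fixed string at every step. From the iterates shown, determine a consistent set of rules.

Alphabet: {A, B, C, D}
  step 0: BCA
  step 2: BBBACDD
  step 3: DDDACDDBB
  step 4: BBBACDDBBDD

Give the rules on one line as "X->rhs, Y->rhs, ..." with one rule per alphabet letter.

  step 3 ⇒ step 4: DDDACDDBB ⇒ B·B·B·AC·DD·B·B·D·D
    A ↦ AC
    B ↦ D
    C ↦ DD
    D ↦ B

A->AC, B->D, C->DD, D->B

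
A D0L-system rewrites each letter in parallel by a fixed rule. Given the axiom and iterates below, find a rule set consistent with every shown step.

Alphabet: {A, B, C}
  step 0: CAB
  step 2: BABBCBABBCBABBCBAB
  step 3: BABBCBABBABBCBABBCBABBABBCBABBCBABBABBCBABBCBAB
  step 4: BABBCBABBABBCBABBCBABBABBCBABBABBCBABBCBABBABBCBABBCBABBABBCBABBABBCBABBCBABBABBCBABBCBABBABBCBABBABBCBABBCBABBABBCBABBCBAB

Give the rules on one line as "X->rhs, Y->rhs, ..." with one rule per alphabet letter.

A->BC, B->BAB, C->BC

  step 3 ⇒ step 4: BABBCBABBABBCBABBCBABBABBCBABBCBABBABBCBABBCBAB ⇒ BAB·BC·BAB·BAB·BC·BAB·BC·BAB·BAB·BC·BAB·BAB·BC·BAB·BC·BAB·BAB·BC·BAB·BC·BAB·BAB·BC·BAB·BAB·BC·BAB·BC·BAB·BAB·BC·BAB·BC·BAB·BAB·BC·BAB·BAB·BC·BAB·BC·BAB·BAB·BC·BAB·BC·BAB
    A ↦ BC
    B ↦ BAB
    C ↦ BC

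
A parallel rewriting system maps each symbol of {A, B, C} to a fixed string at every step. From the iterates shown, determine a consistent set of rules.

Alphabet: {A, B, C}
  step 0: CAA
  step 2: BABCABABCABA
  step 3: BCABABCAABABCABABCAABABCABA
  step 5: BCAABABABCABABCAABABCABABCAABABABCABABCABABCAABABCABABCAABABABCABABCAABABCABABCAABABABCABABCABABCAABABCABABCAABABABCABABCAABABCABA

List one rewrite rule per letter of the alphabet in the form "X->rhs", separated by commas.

  step 2 ⇒ step 3: BABCABABCABA ⇒ BCA·BA·BCA·A·BA·BCA·BA·BCA·A·BA·BCA·BA
    A ↦ BA
    B ↦ BCA
    C ↦ A

A->BA, B->BCA, C->A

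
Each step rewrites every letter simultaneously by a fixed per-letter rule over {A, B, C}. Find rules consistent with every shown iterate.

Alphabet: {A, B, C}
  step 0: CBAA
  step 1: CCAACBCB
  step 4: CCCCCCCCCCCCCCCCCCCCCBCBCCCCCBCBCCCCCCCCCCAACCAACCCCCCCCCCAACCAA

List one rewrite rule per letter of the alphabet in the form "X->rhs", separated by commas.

A->CB, B->AA, C->CC

  step 0 ⇒ step 1: CBAA ⇒ CC·AA·CB·CB
    A ↦ CB
    B ↦ AA
    C ↦ CC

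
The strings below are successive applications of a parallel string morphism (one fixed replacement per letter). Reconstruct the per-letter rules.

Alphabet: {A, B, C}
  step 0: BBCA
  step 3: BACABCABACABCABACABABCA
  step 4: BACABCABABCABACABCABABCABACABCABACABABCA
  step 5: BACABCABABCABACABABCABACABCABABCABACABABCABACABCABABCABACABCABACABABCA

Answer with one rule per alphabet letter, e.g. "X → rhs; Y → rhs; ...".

A->CA, B->BA, C->B

  step 4 ⇒ step 5: BACABCABABCABACABCABABCABACABCABACABABCA ⇒ BA·CA·B·CA·BA·B·CA·BA·CA·BA·B·CA·BA·CA·B·CA·BA·B·CA·BA·CA·BA·B·CA·BA·CA·B·CA·BA·B·CA·BA·CA·B·CA·BA·CA·BA·B·CA
    A ↦ CA
    B ↦ BA
    C ↦ B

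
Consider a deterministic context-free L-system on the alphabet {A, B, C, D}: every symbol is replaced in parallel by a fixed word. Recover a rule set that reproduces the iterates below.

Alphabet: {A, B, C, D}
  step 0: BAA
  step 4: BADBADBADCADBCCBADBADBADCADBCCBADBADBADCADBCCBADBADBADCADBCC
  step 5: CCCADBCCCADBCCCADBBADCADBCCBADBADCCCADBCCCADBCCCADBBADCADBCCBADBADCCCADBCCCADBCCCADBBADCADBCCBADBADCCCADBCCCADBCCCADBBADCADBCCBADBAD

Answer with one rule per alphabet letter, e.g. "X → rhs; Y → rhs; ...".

  step 4 ⇒ step 5: BADBADBADCADBCCBADBADBADCADBCCBADBADBADCADBCCBADBADBADCADBCC ⇒ CC·C·ADB·CC·C·ADB·CC·C·ADB·BAD·C·ADB·CC·BAD·BAD·CC·C·ADB·CC·C·ADB·CC·C·ADB·BAD·C·ADB·CC·BAD·BAD·CC·C·ADB·CC·C·ADB·CC·C·ADB·BAD·C·ADB·CC·BAD·BAD·CC·C·ADB·CC·C·ADB·CC·C·ADB·BAD·C·ADB·CC·BAD·BAD
    A ↦ C
    B ↦ CC
    C ↦ BAD
    D ↦ ADB

A->C, B->CC, C->BAD, D->ADB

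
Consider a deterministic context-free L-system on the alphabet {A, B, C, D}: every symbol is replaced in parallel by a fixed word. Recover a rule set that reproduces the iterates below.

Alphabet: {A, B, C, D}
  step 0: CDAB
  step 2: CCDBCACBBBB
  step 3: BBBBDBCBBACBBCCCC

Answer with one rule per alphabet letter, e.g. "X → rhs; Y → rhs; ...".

  step 2 ⇒ step 3: CCDBCACBBBB ⇒ BB·BB·DB·C·BB·AC·BB·C·C·C·C
    A ↦ AC
    B ↦ C
    C ↦ BB
    D ↦ DB

A->AC, B->C, C->BB, D->DB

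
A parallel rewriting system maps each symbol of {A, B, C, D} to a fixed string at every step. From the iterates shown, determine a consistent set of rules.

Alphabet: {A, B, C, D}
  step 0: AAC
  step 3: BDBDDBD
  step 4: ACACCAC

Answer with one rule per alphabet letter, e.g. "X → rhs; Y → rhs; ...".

  step 3 ⇒ step 4: BDBDDBD ⇒ A·C·A·C·C·A·C
    B ↦ A
    D ↦ C
    A ↦ D  (constrained at step 0)
    C ↦ BD  (constrained at step 0)

A->D, B->A, C->BD, D->C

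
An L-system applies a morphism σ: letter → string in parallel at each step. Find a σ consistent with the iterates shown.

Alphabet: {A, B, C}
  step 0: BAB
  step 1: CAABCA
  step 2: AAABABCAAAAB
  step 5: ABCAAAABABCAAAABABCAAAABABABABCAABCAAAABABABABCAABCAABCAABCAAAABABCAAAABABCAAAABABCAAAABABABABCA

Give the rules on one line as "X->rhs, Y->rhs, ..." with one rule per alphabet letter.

A->AB, B->CA, C->AA

  step 1 ⇒ step 2: CAABCA ⇒ AA·AB·AB·CA·AA·AB
    A ↦ AB
    B ↦ CA
    C ↦ AA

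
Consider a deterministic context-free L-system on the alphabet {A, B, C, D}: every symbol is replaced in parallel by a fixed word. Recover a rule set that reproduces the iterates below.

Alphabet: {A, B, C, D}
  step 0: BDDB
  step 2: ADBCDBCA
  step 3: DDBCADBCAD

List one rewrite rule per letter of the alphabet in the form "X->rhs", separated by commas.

A->D, B->C, C->A, D->DB

  step 2 ⇒ step 3: ADBCDBCA ⇒ D·DB·C·A·DB·C·A·D
    A ↦ D
    B ↦ C
    C ↦ A
    D ↦ DB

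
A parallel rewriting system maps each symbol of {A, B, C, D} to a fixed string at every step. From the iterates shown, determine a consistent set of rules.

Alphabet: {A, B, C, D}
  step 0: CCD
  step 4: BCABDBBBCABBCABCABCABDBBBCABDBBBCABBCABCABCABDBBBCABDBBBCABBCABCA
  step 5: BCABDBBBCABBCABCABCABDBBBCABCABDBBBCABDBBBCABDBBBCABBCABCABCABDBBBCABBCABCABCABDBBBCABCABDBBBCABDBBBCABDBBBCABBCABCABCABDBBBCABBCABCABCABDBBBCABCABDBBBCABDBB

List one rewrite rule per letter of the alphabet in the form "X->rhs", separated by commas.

  step 4 ⇒ step 5: BCABDBBBCABBCABCABCABDBBBCABDBBBCABBCABCABCABDBBBCABDBBBCABBCABCA ⇒ BCA·BD·BB·BCA·B·BCA·BCA·BCA·BD·BB·BCA·BCA·BD·BB·BCA·BD·BB·BCA·BD·BB·BCA·B·BCA·BCA·BCA·BD·BB·BCA·B·BCA·BCA·BCA·BD·BB·BCA·BCA·BD·BB·BCA·BD·BB·BCA·BD·BB·BCA·B·BCA·BCA·BCA·BD·BB·BCA·B·BCA·BCA·BCA·BD·BB·BCA·BCA·BD·BB·BCA·BD·BB
    A ↦ BB
    B ↦ BCA
    C ↦ BD
    D ↦ B

A->BB, B->BCA, C->BD, D->B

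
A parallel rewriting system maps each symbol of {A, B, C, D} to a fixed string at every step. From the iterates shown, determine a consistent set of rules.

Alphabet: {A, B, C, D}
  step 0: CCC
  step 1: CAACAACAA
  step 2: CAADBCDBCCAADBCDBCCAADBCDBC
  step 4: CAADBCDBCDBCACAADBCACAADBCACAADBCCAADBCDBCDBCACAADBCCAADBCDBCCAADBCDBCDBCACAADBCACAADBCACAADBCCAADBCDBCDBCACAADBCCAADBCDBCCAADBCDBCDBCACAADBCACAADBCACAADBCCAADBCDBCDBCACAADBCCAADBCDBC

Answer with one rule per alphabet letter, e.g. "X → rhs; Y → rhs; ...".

  step 1 ⇒ step 2: CAACAACAA ⇒ CAA·DBC·DBC·CAA·DBC·DBC·CAA·DBC·DBC
    A ↦ DBC
    C ↦ CAA
    B ↦ CA  (constrained at step 2)
    D ↦ DB  (constrained at step 2)

A->DBC, B->CA, C->CAA, D->DB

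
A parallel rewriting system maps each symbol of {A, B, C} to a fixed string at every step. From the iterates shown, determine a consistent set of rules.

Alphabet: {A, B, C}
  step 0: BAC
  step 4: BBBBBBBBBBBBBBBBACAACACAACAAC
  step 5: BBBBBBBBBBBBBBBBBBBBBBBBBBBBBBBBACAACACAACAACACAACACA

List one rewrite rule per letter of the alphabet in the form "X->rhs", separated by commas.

A->AC, B->BB, C->A

  step 4 ⇒ step 5: BBBBBBBBBBBBBBBBACAACACAACAAC ⇒ BB·BB·BB·BB·BB·BB·BB·BB·BB·BB·BB·BB·BB·BB·BB·BB·AC·A·AC·AC·A·AC·A·AC·AC·A·AC·AC·A
    A ↦ AC
    B ↦ BB
    C ↦ A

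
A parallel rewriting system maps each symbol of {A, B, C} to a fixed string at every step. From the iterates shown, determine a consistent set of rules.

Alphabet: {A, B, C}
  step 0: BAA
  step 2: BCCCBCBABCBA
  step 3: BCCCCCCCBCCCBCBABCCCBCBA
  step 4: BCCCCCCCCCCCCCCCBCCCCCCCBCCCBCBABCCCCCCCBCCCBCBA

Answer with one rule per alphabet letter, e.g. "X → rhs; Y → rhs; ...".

A->BA, B->BC, C->CC

  step 3 ⇒ step 4: BCCCCCCCBCCCBCBABCCCBCBA ⇒ BC·CC·CC·CC·CC·CC·CC·CC·BC·CC·CC·CC·BC·CC·BC·BA·BC·CC·CC·CC·BC·CC·BC·BA
    A ↦ BA
    B ↦ BC
    C ↦ CC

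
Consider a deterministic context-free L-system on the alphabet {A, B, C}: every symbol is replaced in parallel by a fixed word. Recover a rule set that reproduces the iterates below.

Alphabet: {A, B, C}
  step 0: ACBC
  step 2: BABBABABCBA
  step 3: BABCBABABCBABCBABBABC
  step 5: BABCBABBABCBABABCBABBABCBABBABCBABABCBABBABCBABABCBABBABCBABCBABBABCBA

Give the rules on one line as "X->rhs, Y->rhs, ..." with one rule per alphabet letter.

  step 2 ⇒ step 3: BABBABABCBA ⇒ BA·BC·BA·BA·BC·BA·BC·BA·B·BA·BC
    A ↦ BC
    B ↦ BA
    C ↦ B

A->BC, B->BA, C->B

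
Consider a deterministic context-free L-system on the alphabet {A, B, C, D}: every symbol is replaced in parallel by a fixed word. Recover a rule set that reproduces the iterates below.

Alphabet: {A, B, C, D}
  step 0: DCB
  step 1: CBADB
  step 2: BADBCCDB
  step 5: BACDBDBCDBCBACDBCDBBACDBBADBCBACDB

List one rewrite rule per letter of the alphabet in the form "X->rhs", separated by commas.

  step 1 ⇒ step 2: CBADB ⇒ BA·DB·C·C·DB
    A ↦ C
    B ↦ DB
    C ↦ BA
    D ↦ C

A->C, B->DB, C->BA, D->C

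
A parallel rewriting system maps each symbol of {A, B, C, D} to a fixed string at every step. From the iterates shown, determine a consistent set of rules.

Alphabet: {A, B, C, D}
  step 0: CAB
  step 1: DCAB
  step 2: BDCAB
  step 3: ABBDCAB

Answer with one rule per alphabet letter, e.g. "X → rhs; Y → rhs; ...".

  step 2 ⇒ step 3: BDCAB ⇒ AB·B·D·C·AB
    A ↦ C
    B ↦ AB
    C ↦ D
    D ↦ B

A->C, B->AB, C->D, D->B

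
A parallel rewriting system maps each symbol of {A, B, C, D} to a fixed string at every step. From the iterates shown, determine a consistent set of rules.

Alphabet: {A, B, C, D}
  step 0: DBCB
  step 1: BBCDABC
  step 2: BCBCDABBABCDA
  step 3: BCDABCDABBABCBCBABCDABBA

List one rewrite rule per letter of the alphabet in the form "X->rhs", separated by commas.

A->BA, B->BC, C->DA, D->B

  step 2 ⇒ step 3: BCBCDABBABCDA ⇒ BC·DA·BC·DA·B·BA·BC·BC·BA·BC·DA·B·BA
    A ↦ BA
    B ↦ BC
    C ↦ DA
    D ↦ B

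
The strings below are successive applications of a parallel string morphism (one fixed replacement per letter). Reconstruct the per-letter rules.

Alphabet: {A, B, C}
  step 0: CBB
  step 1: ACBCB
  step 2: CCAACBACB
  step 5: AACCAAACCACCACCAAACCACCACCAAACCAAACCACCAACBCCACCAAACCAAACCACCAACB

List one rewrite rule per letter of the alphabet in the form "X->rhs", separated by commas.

  step 1 ⇒ step 2: ACBCB ⇒ CCA·A·CB·A·CB
    A ↦ CCA
    B ↦ CB
    C ↦ A

A->CCA, B->CB, C->A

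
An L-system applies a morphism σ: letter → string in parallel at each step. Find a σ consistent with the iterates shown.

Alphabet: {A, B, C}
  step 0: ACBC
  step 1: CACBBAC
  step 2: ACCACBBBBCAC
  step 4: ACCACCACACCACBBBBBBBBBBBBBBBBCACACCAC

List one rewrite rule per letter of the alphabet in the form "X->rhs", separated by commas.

A->C, B->BB, C->AC

  step 1 ⇒ step 2: CACBBAC ⇒ AC·C·AC·BB·BB·C·AC
    A ↦ C
    B ↦ BB
    C ↦ AC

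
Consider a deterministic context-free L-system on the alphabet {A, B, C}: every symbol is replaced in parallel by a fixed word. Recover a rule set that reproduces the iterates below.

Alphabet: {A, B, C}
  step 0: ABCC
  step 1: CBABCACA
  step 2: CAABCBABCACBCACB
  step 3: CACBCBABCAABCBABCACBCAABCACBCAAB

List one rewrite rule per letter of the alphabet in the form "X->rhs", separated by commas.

  step 2 ⇒ step 3: CAABCBABCACBCACB ⇒ CA·CB·CB·AB·CA·AB·CB·AB·CA·CB·CA·AB·CA·CB·CA·AB
    A ↦ CB
    B ↦ AB
    C ↦ CA

A->CB, B->AB, C->CA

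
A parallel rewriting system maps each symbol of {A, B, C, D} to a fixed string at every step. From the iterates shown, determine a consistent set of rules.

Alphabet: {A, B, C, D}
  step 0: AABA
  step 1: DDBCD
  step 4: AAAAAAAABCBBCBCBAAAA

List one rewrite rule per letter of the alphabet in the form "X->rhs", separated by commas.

  step 0 ⇒ step 1: AABA ⇒ D·D·BC·D
    A ↦ D
    B ↦ BC
    C ↦ B  (constrained at step 1)
    D ↦ AA  (constrained at step 1)

A->D, B->BC, C->B, D->AA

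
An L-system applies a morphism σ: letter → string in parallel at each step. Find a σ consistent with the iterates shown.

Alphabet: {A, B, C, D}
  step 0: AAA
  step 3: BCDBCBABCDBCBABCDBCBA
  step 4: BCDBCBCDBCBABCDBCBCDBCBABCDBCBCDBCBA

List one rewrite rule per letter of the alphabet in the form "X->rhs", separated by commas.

  step 3 ⇒ step 4: BCDBCBABCDBCBABCDBCBA ⇒ BC·D·BC·BC·D·BC·BA·BC·D·BC·BC·D·BC·BA·BC·D·BC·BC·D·BC·BA
    A ↦ BA
    B ↦ BC
    C ↦ D
    D ↦ BC

A->BA, B->BC, C->D, D->BC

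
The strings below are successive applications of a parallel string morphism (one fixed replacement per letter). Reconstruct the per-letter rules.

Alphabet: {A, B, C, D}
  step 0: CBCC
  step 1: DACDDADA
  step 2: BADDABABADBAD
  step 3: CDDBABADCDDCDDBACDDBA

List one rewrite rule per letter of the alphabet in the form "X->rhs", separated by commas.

  step 2 ⇒ step 3: BADDABABADBAD ⇒ CD·D·BA·BA·D·CD·D·CD·D·BA·CD·D·BA
    A ↦ D
    B ↦ CD
    D ↦ BA
  step 0 ⇒ step 1: CBCC ⇒ DA·CD·DA·DA
    C ↦ DA

A->D, B->CD, C->DA, D->BA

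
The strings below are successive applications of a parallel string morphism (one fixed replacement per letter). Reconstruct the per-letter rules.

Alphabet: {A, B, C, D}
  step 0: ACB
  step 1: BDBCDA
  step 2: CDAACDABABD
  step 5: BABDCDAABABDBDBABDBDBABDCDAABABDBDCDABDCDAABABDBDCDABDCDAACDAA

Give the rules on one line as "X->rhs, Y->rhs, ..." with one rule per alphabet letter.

A->BD, B->CDA, C->B, D->A

  step 1 ⇒ step 2: BDBCDA ⇒ CDA·A·CDA·B·A·BD
    A ↦ BD
    B ↦ CDA
    C ↦ B
    D ↦ A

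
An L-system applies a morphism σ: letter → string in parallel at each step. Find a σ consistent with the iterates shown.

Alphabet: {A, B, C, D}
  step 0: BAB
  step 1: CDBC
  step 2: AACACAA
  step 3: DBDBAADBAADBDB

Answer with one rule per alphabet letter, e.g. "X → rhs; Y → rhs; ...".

A->DB, B->C, C->AA, D->CA

  step 2 ⇒ step 3: AACACAA ⇒ DB·DB·AA·DB·AA·DB·DB
    A ↦ DB
    C ↦ AA
  step 0 ⇒ step 1: BAB ⇒ C·DB·C
    B ↦ C
  step 1 ⇒ step 2: CDBC ⇒ AA·CA·C·AA
    D ↦ CA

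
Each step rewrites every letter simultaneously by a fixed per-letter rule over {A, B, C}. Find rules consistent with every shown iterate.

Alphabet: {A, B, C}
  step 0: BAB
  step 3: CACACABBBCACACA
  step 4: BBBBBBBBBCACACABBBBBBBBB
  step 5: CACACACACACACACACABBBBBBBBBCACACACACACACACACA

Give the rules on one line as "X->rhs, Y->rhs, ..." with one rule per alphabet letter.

  step 4 ⇒ step 5: BBBBBBBBBCACACABBBBBBBBB ⇒ CA·CA·CA·CA·CA·CA·CA·CA·CA·BB·B·BB·B·BB·B·CA·CA·CA·CA·CA·CA·CA·CA·CA
    A ↦ B
    B ↦ CA
    C ↦ BB

A->B, B->CA, C->BB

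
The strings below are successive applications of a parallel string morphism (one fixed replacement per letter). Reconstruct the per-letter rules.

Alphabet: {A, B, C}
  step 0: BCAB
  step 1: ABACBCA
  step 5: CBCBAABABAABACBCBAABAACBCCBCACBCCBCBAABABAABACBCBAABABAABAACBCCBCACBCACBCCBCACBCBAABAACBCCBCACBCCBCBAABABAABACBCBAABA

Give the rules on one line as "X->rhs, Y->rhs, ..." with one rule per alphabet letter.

A->CBC, B->A, C->BA

  step 0 ⇒ step 1: BCAB ⇒ A·BA·CBC·A
    A ↦ CBC
    B ↦ A
    C ↦ BA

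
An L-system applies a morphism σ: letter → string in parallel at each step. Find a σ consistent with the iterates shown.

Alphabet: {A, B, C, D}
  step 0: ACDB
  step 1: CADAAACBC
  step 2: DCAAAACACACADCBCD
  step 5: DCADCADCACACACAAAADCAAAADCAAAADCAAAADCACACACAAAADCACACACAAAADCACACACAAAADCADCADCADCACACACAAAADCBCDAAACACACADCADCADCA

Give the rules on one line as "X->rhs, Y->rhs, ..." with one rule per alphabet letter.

A->CA, B->CBC, C->D, D->AAA

  step 1 ⇒ step 2: CADAAACBC ⇒ D·CA·AAA·CA·CA·CA·D·CBC·D
    A ↦ CA
    B ↦ CBC
    C ↦ D
    D ↦ AAA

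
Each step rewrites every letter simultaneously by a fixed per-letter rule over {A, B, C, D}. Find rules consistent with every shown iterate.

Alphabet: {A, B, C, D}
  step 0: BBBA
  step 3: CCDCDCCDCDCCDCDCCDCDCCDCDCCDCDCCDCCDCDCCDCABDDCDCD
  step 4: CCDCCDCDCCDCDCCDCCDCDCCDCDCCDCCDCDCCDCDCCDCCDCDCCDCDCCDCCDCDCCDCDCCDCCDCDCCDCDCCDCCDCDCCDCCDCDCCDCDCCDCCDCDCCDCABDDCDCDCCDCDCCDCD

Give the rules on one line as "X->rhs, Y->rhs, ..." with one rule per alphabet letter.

A->CAB, B->DD, C->CCD, D->CD

  step 3 ⇒ step 4: CCDCDCCDCDCCDCDCCDCDCCDCDCCDCDCCDCCDCDCCDCABDDCDCD ⇒ CCD·CCD·CD·CCD·CD·CCD·CCD·CD·CCD·CD·CCD·CCD·CD·CCD·CD·CCD·CCD·CD·CCD·CD·CCD·CCD·CD·CCD·CD·CCD·CCD·CD·CCD·CD·CCD·CCD·CD·CCD·CCD·CD·CCD·CD·CCD·CCD·CD·CCD·CAB·DD·CD·CD·CCD·CD·CCD·CD
    A ↦ CAB
    B ↦ DD
    C ↦ CCD
    D ↦ CD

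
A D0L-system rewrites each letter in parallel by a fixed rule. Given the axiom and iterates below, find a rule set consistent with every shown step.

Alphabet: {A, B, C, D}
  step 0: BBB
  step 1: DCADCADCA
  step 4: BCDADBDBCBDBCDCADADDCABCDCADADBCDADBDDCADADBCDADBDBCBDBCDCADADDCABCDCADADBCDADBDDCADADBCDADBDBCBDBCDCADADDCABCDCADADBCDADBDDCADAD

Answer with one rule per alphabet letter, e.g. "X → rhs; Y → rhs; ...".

  step 0 ⇒ step 1: BBB ⇒ DCA·DCA·DCA
    B ↦ DCA
    A ↦ BD  (constrained at step 1)
    C ↦ DAD  (constrained at step 1)
    D ↦ BC  (constrained at step 1)

A->BD, B->DCA, C->DAD, D->BC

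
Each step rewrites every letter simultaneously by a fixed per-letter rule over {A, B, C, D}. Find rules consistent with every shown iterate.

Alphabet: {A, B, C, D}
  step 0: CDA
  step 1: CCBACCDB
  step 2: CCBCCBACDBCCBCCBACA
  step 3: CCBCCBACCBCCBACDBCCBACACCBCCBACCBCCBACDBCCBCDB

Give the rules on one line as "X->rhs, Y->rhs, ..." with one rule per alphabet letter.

  step 2 ⇒ step 3: CCBCCBACDBCCBCCBACA ⇒ CCB·CCB·A·CCB·CCB·A·CDB·CCB·AC·A·CCB·CCB·A·CCB·CCB·A·CDB·CCB·CDB
    A ↦ CDB
    B ↦ A
    C ↦ CCB
    D ↦ AC

A->CDB, B->A, C->CCB, D->AC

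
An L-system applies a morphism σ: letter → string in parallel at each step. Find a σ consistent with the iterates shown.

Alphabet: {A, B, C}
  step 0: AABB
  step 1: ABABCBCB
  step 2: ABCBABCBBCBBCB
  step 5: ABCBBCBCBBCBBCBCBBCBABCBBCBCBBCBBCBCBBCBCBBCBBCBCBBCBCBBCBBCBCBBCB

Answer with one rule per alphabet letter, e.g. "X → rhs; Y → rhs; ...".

  step 1 ⇒ step 2: ABABCBCB ⇒ AB·CB·AB·CB·B·CB·B·CB
    A ↦ AB
    B ↦ CB
    C ↦ B

A->AB, B->CB, C->B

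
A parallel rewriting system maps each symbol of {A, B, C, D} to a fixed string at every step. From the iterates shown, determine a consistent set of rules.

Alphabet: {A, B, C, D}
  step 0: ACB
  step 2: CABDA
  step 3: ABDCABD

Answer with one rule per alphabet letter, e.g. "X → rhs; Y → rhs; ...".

  step 2 ⇒ step 3: CABDA ⇒ A·BD·C·A·BD
    A ↦ BD
    B ↦ C
    C ↦ A
    D ↦ A

A->BD, B->C, C->A, D->A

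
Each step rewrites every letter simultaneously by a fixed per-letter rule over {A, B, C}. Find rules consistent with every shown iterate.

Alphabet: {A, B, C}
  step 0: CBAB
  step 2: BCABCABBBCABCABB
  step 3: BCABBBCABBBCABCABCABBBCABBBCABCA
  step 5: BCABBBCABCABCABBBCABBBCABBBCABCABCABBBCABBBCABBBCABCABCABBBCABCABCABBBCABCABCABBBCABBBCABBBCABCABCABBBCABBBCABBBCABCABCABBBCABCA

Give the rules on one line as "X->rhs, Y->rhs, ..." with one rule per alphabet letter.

  step 2 ⇒ step 3: BCABCABBBCABCABB ⇒ BCA·B·B·BCA·B·B·BCA·BCA·BCA·B·B·BCA·B·B·BCA·BCA
    A ↦ B
    B ↦ BCA
    C ↦ B

A->B, B->BCA, C->B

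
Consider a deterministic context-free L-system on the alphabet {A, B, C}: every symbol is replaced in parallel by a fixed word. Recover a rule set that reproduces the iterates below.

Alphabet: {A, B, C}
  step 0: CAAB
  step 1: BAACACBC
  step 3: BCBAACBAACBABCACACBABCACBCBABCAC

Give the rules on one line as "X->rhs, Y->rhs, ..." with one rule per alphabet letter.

A->AC, B->BC, C->BA

  step 0 ⇒ step 1: CAAB ⇒ BA·AC·AC·BC
    A ↦ AC
    B ↦ BC
    C ↦ BA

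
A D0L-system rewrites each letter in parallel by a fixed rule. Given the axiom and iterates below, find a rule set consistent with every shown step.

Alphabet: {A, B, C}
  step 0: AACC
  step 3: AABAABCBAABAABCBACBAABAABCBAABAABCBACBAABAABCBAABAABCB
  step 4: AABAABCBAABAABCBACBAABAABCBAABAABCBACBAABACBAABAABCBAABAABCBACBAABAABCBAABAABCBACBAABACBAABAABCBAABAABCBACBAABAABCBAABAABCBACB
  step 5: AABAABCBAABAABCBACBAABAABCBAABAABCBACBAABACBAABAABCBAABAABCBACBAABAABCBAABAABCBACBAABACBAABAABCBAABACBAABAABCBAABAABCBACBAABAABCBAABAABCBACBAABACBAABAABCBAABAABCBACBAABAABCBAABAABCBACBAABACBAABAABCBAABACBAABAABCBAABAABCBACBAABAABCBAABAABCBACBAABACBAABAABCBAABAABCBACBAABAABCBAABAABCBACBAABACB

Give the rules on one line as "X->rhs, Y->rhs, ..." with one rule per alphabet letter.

  step 4 ⇒ step 5: AABAABCBAABAABCBACBAABAABCBAABAABCBACBAABACBAABAABCBAABAABCBACBAABAABCBAABAABCBACBAABACBAABAABCBAABAABCBACBAABAABCBAABAABCBACB ⇒ AAB·AAB·CB·AAB·AAB·CB·A·CB·AAB·AAB·CB·AAB·AAB·CB·A·CB·AAB·A·CB·AAB·AAB·CB·AAB·AAB·CB·A·CB·AAB·AAB·CB·AAB·AAB·CB·A·CB·AAB·A·CB·AAB·AAB·CB·AAB·A·CB·AAB·AAB·CB·AAB·AAB·CB·A·CB·AAB·AAB·CB·AAB·AAB·CB·A·CB·AAB·A·CB·AAB·AAB·CB·AAB·AAB·CB·A·CB·AAB·AAB·CB·AAB·AAB·CB·A·CB·AAB·A·CB·AAB·AAB·CB·AAB·A·CB·AAB·AAB·CB·AAB·AAB·CB·A·CB·AAB·AAB·CB·AAB·AAB·CB·A·CB·AAB·A·CB·AAB·AAB·CB·AAB·AAB·CB·A·CB·AAB·AAB·CB·AAB·AAB·CB·A·CB·AAB·A·CB
    A ↦ AAB
    B ↦ CB
    C ↦ A

A->AAB, B->CB, C->A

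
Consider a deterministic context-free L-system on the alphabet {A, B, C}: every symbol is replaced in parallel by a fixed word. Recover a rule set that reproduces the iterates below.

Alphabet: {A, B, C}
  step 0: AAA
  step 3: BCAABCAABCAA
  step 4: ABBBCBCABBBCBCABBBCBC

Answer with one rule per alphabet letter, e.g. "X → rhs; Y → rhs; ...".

  step 3 ⇒ step 4: BCAABCAABCAA ⇒ A·BB·BC·BC·A·BB·BC·BC·A·BB·BC·BC
    A ↦ BC
    B ↦ A
    C ↦ BB

A->BC, B->A, C->BB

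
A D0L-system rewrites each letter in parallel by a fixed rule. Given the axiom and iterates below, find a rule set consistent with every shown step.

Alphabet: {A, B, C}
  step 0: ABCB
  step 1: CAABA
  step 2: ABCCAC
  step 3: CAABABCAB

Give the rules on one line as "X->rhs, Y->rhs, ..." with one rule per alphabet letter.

A->C, B->A, C->AB

  step 2 ⇒ step 3: ABCCAC ⇒ C·A·AB·AB·C·AB
    A ↦ C
    B ↦ A
    C ↦ AB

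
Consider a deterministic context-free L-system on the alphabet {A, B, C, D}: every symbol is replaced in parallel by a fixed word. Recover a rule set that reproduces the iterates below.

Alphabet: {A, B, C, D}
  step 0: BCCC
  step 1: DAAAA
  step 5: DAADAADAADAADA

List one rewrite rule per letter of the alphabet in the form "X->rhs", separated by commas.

  step 0 ⇒ step 1: BCCC ⇒ DA·A·A·A
    B ↦ DA
    C ↦ A
    A ↦ B  (constrained at step 1)
    D ↦ C  (constrained at step 1)

A->B, B->DA, C->A, D->C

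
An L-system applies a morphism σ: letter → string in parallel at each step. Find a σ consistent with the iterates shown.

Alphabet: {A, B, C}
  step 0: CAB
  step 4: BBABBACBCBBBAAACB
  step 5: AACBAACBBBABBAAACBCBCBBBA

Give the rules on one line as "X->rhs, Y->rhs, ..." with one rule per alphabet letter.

A->CB, B->A, C->BB

  step 4 ⇒ step 5: BBABBACBCBBBAAACB ⇒ A·A·CB·A·A·CB·BB·A·BB·A·A·A·CB·CB·CB·BB·A
    A ↦ CB
    B ↦ A
    C ↦ BB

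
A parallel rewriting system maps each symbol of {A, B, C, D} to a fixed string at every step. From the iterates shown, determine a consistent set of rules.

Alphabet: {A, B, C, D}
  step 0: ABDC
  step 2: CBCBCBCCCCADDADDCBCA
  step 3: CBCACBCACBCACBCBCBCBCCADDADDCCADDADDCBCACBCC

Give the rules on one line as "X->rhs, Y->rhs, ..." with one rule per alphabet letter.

  step 2 ⇒ step 3: CBCBCBCCCCADDADDCBCA ⇒ CB·CA·CB·CA·CB·CA·CB·CB·CB·CB·CC·ADD·ADD·CC·ADD·ADD·CB·CA·CB·CC
    A ↦ CC
    B ↦ CA
    C ↦ CB
    D ↦ ADD

A->CC, B->CA, C->CB, D->ADD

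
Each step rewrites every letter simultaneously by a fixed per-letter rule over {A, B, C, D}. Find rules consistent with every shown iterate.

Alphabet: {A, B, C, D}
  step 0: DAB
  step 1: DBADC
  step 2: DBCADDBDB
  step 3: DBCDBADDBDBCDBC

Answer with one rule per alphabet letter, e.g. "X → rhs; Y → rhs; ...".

  step 2 ⇒ step 3: DBCADDBDB ⇒ DB·C·DB·AD·DB·DB·C·DB·C
    A ↦ AD
    B ↦ C
    C ↦ DB
    D ↦ DB

A->AD, B->C, C->DB, D->DB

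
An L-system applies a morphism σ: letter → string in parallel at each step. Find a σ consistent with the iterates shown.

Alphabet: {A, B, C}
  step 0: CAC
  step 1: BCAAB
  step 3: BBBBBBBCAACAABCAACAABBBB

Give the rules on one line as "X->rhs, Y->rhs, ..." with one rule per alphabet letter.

  step 0 ⇒ step 1: CAC ⇒ B·CAA·B
    A ↦ CAA
    C ↦ B
    B ↦ BB  (constrained at step 1)

A->CAA, B->BB, C->B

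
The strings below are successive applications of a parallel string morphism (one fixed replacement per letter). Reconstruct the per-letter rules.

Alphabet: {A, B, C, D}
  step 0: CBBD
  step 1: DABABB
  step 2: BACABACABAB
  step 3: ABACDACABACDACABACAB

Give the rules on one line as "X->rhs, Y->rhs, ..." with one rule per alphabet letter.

  step 2 ⇒ step 3: BACABACABAB ⇒ AB·AC·D·AC·AB·AC·D·AC·AB·AC·AB
    A ↦ AC
    B ↦ AB
    C ↦ D
  step 0 ⇒ step 1: CBBD ⇒ D·AB·AB·B
    D ↦ B

A->AC, B->AB, C->D, D->B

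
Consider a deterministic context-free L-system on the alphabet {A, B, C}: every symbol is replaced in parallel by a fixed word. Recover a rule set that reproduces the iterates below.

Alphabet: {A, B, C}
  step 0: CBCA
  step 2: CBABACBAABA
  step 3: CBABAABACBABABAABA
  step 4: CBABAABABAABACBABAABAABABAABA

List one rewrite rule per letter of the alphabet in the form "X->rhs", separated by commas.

  step 3 ⇒ step 4: CBABAABACBABABAABA ⇒ CB·A·BA·A·BA·BA·A·BA·CB·A·BA·A·BA·A·BA·BA·A·BA
    A ↦ BA
    B ↦ A
    C ↦ CB

A->BA, B->A, C->CB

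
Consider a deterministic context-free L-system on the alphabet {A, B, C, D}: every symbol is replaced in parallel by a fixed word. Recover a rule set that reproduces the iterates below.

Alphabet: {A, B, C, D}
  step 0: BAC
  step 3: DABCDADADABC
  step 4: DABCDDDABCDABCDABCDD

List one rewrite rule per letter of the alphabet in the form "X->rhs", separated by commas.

A->BC, B->D, C->D, D->DA

  step 3 ⇒ step 4: DABCDADADABC ⇒ DA·BC·D·D·DA·BC·DA·BC·DA·BC·D·D
    A ↦ BC
    B ↦ D
    C ↦ D
    D ↦ DA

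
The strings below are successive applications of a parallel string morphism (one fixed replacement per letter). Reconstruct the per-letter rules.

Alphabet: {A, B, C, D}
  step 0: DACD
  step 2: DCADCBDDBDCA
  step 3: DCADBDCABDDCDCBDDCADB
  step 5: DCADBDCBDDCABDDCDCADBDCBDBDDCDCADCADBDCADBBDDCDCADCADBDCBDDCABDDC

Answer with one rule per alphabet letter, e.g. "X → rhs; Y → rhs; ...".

A->DB, B->BD, C->A, D->DC

  step 2 ⇒ step 3: DCADCBDDBDCA ⇒ DC·A·DB·DC·A·BD·DC·DC·BD·DC·A·DB
    A ↦ DB
    B ↦ BD
    C ↦ A
    D ↦ DC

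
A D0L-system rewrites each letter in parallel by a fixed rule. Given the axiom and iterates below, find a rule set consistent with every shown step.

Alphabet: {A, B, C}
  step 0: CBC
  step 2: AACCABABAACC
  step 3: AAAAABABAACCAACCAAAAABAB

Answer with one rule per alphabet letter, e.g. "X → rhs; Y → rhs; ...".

  step 2 ⇒ step 3: AACCABABAACC ⇒ AA·AA·AB·AB·AA·CC·AA·CC·AA·AA·AB·AB
    A ↦ AA
    B ↦ CC
    C ↦ AB

A->AA, B->CC, C->AB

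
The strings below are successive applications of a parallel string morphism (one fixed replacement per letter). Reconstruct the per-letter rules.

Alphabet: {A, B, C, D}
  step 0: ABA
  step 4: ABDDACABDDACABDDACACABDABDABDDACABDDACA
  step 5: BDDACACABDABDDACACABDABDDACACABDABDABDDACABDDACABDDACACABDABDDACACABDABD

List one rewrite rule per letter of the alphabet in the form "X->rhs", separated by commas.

A->BD, B->DA, C->A, D->CA

  step 4 ⇒ step 5: ABDDACABDDACABDDACACABDABDABDDACABDDACA ⇒ BD·DA·CA·CA·BD·A·BD·DA·CA·CA·BD·A·BD·DA·CA·CA·BD·A·BD·A·BD·DA·CA·BD·DA·CA·BD·DA·CA·CA·BD·A·BD·DA·CA·CA·BD·A·BD
    A ↦ BD
    B ↦ DA
    C ↦ A
    D ↦ CA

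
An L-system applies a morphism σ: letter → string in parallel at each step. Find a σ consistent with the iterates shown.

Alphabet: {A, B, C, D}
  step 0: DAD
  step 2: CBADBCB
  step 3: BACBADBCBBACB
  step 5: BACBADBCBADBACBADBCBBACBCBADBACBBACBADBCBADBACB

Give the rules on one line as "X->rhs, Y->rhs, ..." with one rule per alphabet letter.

A->AD, B->CB, C->BA, D->B

  step 2 ⇒ step 3: CBADBCB ⇒ BA·CB·AD·B·CB·BA·CB
    A ↦ AD
    B ↦ CB
    C ↦ BA
    D ↦ B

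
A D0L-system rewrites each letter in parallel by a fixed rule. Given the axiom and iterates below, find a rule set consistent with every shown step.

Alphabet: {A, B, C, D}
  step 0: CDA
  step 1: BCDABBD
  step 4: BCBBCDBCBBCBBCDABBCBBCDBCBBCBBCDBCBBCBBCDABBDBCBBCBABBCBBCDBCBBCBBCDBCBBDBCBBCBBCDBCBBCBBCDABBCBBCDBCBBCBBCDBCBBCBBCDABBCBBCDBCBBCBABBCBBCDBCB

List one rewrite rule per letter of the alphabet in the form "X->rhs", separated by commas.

A->BD, B->BCB, C->BCD, D->AB

  step 0 ⇒ step 1: CDA ⇒ BCD·AB·BD
    A ↦ BD
    C ↦ BCD
    D ↦ AB
    B ↦ BCB  (constrained at step 1)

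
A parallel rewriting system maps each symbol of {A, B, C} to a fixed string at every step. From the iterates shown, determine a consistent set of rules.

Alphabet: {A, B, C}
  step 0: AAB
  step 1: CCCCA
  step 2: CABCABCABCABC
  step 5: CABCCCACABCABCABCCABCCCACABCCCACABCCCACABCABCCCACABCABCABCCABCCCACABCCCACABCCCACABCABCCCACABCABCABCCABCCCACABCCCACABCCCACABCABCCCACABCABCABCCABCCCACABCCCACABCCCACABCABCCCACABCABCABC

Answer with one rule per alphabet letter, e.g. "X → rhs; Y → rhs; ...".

  step 1 ⇒ step 2: CCCCA ⇒ CAB·CAB·CAB·CAB·C
    A ↦ C
    C ↦ CAB
  step 0 ⇒ step 1: AAB ⇒ C·C·CCA
    B ↦ CCA

A->C, B->CCA, C->CAB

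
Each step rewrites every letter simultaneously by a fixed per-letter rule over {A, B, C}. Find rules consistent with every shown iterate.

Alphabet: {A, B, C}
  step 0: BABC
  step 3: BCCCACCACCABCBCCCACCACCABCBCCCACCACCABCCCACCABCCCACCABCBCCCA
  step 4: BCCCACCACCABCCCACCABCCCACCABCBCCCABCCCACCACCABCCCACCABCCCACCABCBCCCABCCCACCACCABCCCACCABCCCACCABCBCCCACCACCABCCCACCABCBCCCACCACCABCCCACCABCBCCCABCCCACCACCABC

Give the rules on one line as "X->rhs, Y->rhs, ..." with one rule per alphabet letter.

  step 3 ⇒ step 4: BCCCACCACCABCBCCCACCACCABCBCCCACCACCABCCCACCABCCCACCABCBCCCA ⇒ BC·CCA·CCA·CCA·BC·CCA·CCA·BC·CCA·CCA·BC·BC·CCA·BC·CCA·CCA·CCA·BC·CCA·CCA·BC·CCA·CCA·BC·BC·CCA·BC·CCA·CCA·CCA·BC·CCA·CCA·BC·CCA·CCA·BC·BC·CCA·CCA·CCA·BC·CCA·CCA·BC·BC·CCA·CCA·CCA·BC·CCA·CCA·BC·BC·CCA·BC·CCA·CCA·CCA·BC
    A ↦ BC
    B ↦ BC
    C ↦ CCA

A->BC, B->BC, C->CCA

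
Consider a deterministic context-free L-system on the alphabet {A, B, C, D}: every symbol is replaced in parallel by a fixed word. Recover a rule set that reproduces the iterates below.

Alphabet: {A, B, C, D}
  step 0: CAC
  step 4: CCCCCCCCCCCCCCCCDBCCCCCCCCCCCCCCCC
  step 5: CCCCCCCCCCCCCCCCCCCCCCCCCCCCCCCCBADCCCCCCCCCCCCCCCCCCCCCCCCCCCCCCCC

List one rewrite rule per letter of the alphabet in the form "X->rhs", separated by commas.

  step 4 ⇒ step 5: CCCCCCCCCCCCCCCCDBCCCCCCCCCCCCCCCC ⇒ CC·CC·CC·CC·CC·CC·CC·CC·CC·CC·CC·CC·CC·CC·CC·CC·B·AD·CC·CC·CC·CC·CC·CC·CC·CC·CC·CC·CC·CC·CC·CC·CC·CC
    B ↦ AD
    C ↦ CC
    D ↦ B
    A ↦ D  (constrained at step 0)

A->D, B->AD, C->CC, D->B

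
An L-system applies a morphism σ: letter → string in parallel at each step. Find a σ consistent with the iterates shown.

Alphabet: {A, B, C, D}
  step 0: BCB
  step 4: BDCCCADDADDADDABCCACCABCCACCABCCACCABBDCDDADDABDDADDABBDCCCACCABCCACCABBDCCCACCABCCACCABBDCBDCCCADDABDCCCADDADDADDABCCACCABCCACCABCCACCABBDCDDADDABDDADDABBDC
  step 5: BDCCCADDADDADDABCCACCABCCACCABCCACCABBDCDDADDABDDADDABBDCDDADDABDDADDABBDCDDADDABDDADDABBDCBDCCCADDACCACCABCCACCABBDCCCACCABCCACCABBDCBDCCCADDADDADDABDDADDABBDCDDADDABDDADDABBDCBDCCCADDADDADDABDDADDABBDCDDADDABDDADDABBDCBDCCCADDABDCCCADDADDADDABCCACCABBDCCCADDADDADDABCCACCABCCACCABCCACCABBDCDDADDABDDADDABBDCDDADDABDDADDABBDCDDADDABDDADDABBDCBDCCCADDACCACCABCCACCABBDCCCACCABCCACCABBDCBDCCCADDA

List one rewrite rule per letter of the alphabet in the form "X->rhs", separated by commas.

  step 4 ⇒ step 5: BDCCCADDADDADDABCCACCABCCACCABCCACCABBDCDDADDABDDADDABBDCCCACCABCCACCABBDCCCACCABCCACCABBDCBDCCCADDABDCCCADDADDADDABCCACCABCCACCABCCACCABBDCDDADDABDDADDABBDC ⇒ BDC·CCA·DDA·DDA·DDA·B·CCA·CCA·B·CCA·CCA·B·CCA·CCA·B·BDC·DDA·DDA·B·DDA·DDA·B·BDC·DDA·DDA·B·DDA·DDA·B·BDC·DDA·DDA·B·DDA·DDA·B·BDC·BDC·CCA·DDA·CCA·CCA·B·CCA·CCA·B·BDC·CCA·CCA·B·CCA·CCA·B·BDC·BDC·CCA·DDA·DDA·DDA·B·DDA·DDA·B·BDC·DDA·DDA·B·DDA·DDA·B·BDC·BDC·CCA·DDA·DDA·DDA·B·DDA·DDA·B·BDC·DDA·DDA·B·DDA·DDA·B·BDC·BDC·CCA·DDA·BDC·CCA·DDA·DDA·DDA·B·CCA·CCA·B·BDC·CCA·DDA·DDA·DDA·B·CCA·CCA·B·CCA·CCA·B·CCA·CCA·B·BDC·DDA·DDA·B·DDA·DDA·B·BDC·DDA·DDA·B·DDA·DDA·B·BDC·DDA·DDA·B·DDA·DDA·B·BDC·BDC·CCA·DDA·CCA·CCA·B·CCA·CCA·B·BDC·CCA·CCA·B·CCA·CCA·B·BDC·BDC·CCA·DDA
    A ↦ B
    B ↦ BDC
    C ↦ DDA
    D ↦ CCA

A->B, B->BDC, C->DDA, D->CCA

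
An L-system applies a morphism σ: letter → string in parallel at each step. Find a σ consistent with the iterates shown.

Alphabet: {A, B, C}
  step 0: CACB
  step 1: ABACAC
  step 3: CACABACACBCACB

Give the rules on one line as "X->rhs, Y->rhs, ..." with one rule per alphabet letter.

  step 0 ⇒ step 1: CACB ⇒ A·B·A·CAC
    A ↦ B
    B ↦ CAC
    C ↦ A

A->B, B->CAC, C->A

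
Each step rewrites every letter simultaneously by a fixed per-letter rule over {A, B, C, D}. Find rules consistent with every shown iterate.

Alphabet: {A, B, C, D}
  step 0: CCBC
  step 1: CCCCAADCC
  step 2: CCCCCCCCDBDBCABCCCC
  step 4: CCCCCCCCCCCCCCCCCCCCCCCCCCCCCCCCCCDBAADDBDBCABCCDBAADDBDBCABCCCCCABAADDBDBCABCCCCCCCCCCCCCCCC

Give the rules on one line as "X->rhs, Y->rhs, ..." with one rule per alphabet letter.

  step 1 ⇒ step 2: CCCCAADCC ⇒ CC·CC·CC·CC·DB·DB·CAB·CC·CC
    A ↦ DB
    C ↦ CC
    D ↦ CAB
  step 0 ⇒ step 1: CCBC ⇒ CC·CC·AAD·CC
    B ↦ AAD

A->DB, B->AAD, C->CC, D->CAB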